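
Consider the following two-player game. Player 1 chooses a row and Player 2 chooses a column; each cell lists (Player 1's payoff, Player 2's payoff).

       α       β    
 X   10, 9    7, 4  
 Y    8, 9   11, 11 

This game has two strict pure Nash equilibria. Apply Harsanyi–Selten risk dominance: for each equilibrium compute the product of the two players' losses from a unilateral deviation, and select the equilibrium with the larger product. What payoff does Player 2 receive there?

9

At (X, α): Player 1 loses 10 − 8 = 2 by deviating; Player 2 loses 9 − 4 = 5. Product = 2·5 = 10.
At (Y, β): Player 1 loses 11 − 7 = 4 by deviating; Player 2 loses 11 − 9 = 2. Product = 4·2 = 8.
10 > 8, so (X, α) is risk-dominant. Player 2's payoff there is 9.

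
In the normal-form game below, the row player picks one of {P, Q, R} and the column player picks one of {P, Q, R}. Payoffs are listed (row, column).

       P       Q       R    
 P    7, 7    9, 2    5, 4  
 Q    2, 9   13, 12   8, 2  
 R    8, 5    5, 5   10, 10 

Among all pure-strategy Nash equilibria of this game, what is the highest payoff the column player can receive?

Both Q is a pure NE (the row player: 13 ≥ 9; the column player: 12 ≥ 9). The column player gets 12.
Both R is a pure NE (the row player: 10 ≥ 8; the column player: 10 ≥ 5). The column player gets 10.
Every other cell has a profitable deviation for at least one player. Highest of {12, 10} is 12.

12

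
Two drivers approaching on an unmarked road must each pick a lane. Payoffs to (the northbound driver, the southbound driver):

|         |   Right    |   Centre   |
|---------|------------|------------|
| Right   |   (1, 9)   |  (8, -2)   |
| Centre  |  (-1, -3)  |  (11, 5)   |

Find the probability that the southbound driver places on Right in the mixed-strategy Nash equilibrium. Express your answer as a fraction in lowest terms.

The southbound driver's mix q on Right must make the northbound driver indifferent between Right and Centre.
The northbound driver's payoff from Right: 1q + 8(1−q). From Centre: (-1)q + 11(1−q).
Set equal: 2q = 3(1−q) → q = 3/5.

3/5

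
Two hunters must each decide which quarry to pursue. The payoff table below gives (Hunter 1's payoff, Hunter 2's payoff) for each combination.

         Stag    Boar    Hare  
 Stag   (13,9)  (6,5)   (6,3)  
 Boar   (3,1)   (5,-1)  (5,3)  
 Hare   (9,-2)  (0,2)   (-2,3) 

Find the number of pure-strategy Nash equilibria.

1

Both Stag: Hunter 1 gets 13 (best alternative 9); Hunter 2 gets 9 (best alternative 5). Neither deviates — NE.
Both Boar is not a NE: Hunter 1 would switch to Stag (6 > 5).
No other cell survives both best-response checks, so there is 1 pure NE.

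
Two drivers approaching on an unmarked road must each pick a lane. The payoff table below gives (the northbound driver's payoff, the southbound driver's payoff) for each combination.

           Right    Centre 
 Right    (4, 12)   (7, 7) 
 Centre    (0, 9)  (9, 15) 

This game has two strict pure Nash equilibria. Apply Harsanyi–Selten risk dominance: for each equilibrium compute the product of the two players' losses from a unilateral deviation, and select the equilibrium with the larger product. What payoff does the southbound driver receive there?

At both Right: the northbound driver loses 4 − 0 = 4 by deviating; the southbound driver loses 12 − 7 = 5. Product = 4·5 = 20.
At both Centre: the northbound driver loses 9 − 7 = 2 by deviating; the southbound driver loses 15 − 9 = 6. Product = 2·6 = 12.
20 > 12, so both Right is risk-dominant. The southbound driver's payoff there is 12.

12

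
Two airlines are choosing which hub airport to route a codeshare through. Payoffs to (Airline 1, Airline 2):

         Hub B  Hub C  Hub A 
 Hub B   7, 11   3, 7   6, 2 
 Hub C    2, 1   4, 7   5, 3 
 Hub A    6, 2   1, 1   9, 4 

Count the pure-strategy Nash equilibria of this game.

Both Hub B: Airline 1 gets 7 (best alternative 6); Airline 2 gets 11 (best alternative 7). Neither deviates — NE.
Both Hub C: Airline 1 gets 4 (best alternative 3); Airline 2 gets 7 (best alternative 3). Neither deviates — NE.
Both Hub A: Airline 1 gets 9 (best alternative 6); Airline 2 gets 4 (best alternative 2). Neither deviates — NE.
(Hub A, Hub B) is not a NE: Airline 1 would switch to Hub B (7 > 6).
No other cell survives both best-response checks, so there are 3 pure NE.

3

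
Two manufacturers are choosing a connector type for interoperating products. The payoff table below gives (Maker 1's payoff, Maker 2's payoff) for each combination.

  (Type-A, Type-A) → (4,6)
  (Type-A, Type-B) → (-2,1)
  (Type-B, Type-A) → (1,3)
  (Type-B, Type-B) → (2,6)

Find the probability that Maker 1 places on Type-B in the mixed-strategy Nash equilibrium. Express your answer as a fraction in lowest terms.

Maker 1's mix p on Type-A must make Maker 2 indifferent between Type-A and Type-B.
Maker 2's payoff from Type-A: 6p + 3(1−p). From Type-B: 1p + 6(1−p).
Set equal: 5p = 3(1−p) → p = 3/8.
Probability on Type-B is 1 − 3/8 = 5/8.

5/8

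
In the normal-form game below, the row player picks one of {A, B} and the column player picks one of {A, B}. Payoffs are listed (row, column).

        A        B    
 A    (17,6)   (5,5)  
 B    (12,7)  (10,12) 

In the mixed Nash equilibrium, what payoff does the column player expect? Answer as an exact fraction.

The row player mixes with probability p on A, chosen so the column player is indifferent: 6p + 7(1−p) = 5p + 12(1−p) gives p = 5/6.
The column player's expected payoff is 6·5/6 + 7·1/6 = 37/6.

37/6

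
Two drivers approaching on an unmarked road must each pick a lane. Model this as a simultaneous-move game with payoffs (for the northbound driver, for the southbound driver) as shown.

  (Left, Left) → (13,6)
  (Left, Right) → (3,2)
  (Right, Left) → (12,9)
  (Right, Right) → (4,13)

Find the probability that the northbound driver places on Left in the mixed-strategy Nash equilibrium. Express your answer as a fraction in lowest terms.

1/2

The northbound driver's mix p on Left must make the southbound driver indifferent between Left and Right.
The southbound driver's payoff from Left: 6p + 9(1−p). From Right: 2p + 13(1−p).
Set equal: 4p = 4(1−p) → p = 4/8 = 1/2.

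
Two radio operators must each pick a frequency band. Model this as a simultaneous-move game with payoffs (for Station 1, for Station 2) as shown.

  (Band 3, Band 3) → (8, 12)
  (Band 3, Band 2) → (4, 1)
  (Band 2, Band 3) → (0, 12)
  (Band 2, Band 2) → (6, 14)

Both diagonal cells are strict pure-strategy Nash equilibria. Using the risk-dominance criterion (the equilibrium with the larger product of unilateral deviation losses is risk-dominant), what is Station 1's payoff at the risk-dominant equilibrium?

At both Band 3: Station 1 loses 8 − 0 = 8 by deviating; Station 2 loses 12 − 1 = 11. Product = 8·11 = 88.
At both Band 2: Station 1 loses 6 − 4 = 2 by deviating; Station 2 loses 14 − 12 = 2. Product = 2·2 = 4.
88 > 4, so both Band 3 is risk-dominant. Station 1's payoff there is 8.

8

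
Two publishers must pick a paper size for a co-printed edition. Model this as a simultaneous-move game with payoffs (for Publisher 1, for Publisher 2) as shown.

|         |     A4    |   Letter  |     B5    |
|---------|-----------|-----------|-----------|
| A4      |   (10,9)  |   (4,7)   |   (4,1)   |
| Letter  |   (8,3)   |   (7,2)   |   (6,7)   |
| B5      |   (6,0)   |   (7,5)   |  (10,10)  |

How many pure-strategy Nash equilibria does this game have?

Both A4: Publisher 1 gets 10 (best alternative 8); Publisher 2 gets 9 (best alternative 7). Neither deviates — NE.
Both B5: Publisher 1 gets 10 (best alternative 6); Publisher 2 gets 10 (best alternative 5). Neither deviates — NE.
Both Letter is not a NE: Publisher 2 would switch to B5 (7 > 2).
No other cell survives both best-response checks, so there are 2 pure NE.

2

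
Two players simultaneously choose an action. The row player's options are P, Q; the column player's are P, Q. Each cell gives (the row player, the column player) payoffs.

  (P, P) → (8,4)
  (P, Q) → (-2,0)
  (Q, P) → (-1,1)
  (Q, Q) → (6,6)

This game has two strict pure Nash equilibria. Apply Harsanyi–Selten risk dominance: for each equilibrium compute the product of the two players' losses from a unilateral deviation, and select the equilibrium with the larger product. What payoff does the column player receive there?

6

At both P: the row player loses 8 − (-1) = 9 by deviating; the column player loses 4 − 0 = 4. Product = 9·4 = 36.
At both Q: the row player loses 6 − (-2) = 8 by deviating; the column player loses 6 − 1 = 5. Product = 8·5 = 40.
40 > 36, so both Q is risk-dominant. The column player's payoff there is 6.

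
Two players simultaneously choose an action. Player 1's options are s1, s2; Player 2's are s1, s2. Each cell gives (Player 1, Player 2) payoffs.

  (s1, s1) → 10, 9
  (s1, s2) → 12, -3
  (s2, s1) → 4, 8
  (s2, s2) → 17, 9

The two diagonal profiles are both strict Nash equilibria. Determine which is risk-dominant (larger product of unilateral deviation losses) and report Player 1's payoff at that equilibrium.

10

At both s1: Player 1 loses 10 − 4 = 6 by deviating; Player 2 loses 9 − (-3) = 12. Product = 6·12 = 72.
At both s2: Player 1 loses 17 − 12 = 5 by deviating; Player 2 loses 9 − 8 = 1. Product = 5·1 = 5.
72 > 5, so both s1 is risk-dominant. Player 1's payoff there is 10.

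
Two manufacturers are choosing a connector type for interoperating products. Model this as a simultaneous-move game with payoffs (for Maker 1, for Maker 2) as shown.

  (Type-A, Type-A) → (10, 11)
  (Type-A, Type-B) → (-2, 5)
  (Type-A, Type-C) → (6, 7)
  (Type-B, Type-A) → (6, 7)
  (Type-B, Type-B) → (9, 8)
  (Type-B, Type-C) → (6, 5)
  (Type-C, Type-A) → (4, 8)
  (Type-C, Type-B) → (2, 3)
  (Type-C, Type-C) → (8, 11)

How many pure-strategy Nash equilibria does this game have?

Both Type-A: Maker 1 gets 10 (best alternative 6); Maker 2 gets 11 (best alternative 7). Neither deviates — NE.
Both Type-B: Maker 1 gets 9 (best alternative 2); Maker 2 gets 8 (best alternative 7). Neither deviates — NE.
Both Type-C: Maker 1 gets 8 (best alternative 6); Maker 2 gets 11 (best alternative 8). Neither deviates — NE.
(Type-A, Type-B) is not a NE: Maker 1 would switch to Type-B (9 > -2).
No other cell survives both best-response checks, so there are 3 pure NE.

3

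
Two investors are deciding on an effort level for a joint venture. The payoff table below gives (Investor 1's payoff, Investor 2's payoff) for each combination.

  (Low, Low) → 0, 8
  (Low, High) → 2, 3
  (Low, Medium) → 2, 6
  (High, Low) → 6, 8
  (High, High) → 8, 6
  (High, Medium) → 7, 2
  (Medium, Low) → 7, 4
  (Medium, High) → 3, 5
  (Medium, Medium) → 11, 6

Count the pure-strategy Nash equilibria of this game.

Both Medium: Investor 1 gets 11 (best alternative 7); Investor 2 gets 6 (best alternative 5). Neither deviates — NE.
Both Low is not a NE: Investor 1 would switch to Medium (7 > 0).
No other cell survives both best-response checks, so there is 1 pure NE.

1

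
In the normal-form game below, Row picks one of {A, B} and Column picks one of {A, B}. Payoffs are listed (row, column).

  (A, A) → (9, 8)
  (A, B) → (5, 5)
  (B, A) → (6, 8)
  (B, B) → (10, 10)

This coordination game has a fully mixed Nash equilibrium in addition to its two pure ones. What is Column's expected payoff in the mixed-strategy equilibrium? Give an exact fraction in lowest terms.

Row mixes with probability p on A, chosen so Column is indifferent: 8p + 8(1−p) = 5p + 10(1−p) gives p = 2/5.
Column's expected payoff is 8·2/5 + 8·3/5 = 8.

8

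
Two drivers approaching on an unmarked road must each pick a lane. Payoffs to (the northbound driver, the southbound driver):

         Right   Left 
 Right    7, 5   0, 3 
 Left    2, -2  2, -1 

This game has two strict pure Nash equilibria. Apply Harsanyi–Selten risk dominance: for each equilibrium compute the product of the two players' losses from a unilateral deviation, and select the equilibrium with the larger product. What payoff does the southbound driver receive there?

At both Right: the northbound driver loses 7 − 2 = 5 by deviating; the southbound driver loses 5 − 3 = 2. Product = 5·2 = 10.
At both Left: the northbound driver loses 2 − 0 = 2 by deviating; the southbound driver loses -1 − (-2) = 1. Product = 2·1 = 2.
10 > 2, so both Right is risk-dominant. The southbound driver's payoff there is 5.

5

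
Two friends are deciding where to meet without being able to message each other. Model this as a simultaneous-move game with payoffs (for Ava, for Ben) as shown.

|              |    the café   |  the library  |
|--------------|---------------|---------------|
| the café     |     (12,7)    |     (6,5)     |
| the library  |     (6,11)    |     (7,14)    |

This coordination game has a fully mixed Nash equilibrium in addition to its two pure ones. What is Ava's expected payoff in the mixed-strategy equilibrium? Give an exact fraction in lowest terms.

48/7

Ben mixes with probability q on the café, chosen so Ava is indifferent: 12q + 6(1−q) = 6q + 7(1−q) gives q = 1/7.
Ava's expected payoff (from either row, since indifferent) is 12·1/7 + 6·6/7 = 48/7.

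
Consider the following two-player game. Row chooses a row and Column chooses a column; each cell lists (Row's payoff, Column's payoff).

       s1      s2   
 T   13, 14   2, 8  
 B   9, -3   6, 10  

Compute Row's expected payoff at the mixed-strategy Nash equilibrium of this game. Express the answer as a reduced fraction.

15/2

Column mixes with probability q on s1, chosen so Row is indifferent: 13q + 2(1−q) = 9q + 6(1−q) gives q = 1/2.
Row's expected payoff (from either row, since indifferent) is 13·1/2 + 2·1/2 = 15/2.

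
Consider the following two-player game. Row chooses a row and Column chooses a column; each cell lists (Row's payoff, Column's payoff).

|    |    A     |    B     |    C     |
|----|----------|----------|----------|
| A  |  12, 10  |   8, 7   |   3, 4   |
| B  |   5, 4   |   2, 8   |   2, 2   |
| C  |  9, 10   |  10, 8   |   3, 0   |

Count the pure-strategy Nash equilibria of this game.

Both A: Row gets 12 (best alternative 9); Column gets 10 (best alternative 7). Neither deviates — NE.
Both C is not a NE: Column would switch to A (10 > 0).
No other cell survives both best-response checks, so there is 1 pure NE.

1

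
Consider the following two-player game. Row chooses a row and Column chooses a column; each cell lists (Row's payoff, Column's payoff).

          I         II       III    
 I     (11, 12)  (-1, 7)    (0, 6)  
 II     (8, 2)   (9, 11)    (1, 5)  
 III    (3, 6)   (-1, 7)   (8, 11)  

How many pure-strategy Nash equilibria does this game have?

Both I: Row gets 11 (best alternative 8); Column gets 12 (best alternative 7). Neither deviates — NE.
Both II: Row gets 9 (best alternative -1); Column gets 11 (best alternative 5). Neither deviates — NE.
Both III: Row gets 8 (best alternative 1); Column gets 11 (best alternative 7). Neither deviates — NE.
(III, I) is not a NE: Row would switch to I (11 > 3).
No other cell survives both best-response checks, so there are 3 pure NE.

3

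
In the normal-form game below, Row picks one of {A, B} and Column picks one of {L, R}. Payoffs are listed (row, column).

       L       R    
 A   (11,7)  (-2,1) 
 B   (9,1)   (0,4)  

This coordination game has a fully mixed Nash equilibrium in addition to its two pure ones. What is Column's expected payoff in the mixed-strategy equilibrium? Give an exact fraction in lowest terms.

3

Row mixes with probability p on A, chosen so Column is indifferent: 7p + 1(1−p) = 1p + 4(1−p) gives p = 1/3.
Column's expected payoff is 7·1/3 + 1·2/3 = 3.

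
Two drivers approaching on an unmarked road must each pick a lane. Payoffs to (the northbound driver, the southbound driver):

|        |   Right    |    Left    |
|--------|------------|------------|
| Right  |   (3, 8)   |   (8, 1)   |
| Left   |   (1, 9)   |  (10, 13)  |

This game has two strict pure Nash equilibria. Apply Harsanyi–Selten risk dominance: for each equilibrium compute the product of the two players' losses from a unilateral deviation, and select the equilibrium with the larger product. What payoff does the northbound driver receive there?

3

At both Right: the northbound driver loses 3 − 1 = 2 by deviating; the southbound driver loses 8 − 1 = 7. Product = 2·7 = 14.
At both Left: the northbound driver loses 10 − 8 = 2 by deviating; the southbound driver loses 13 − 9 = 4. Product = 2·4 = 8.
14 > 8, so both Right is risk-dominant. The northbound driver's payoff there is 3.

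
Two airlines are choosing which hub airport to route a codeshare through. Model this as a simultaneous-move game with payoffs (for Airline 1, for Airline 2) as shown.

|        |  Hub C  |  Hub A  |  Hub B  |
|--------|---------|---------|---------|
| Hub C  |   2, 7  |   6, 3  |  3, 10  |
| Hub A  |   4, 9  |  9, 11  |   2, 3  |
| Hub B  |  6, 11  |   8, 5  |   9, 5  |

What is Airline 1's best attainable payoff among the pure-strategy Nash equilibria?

9

Both Hub A is a pure NE (Airline 1: 9 ≥ 8; Airline 2: 11 ≥ 9). Airline 1 gets 9.
(Hub B, Hub C) is a pure NE (Airline 1: 6 ≥ 4; Airline 2: 11 ≥ 5). Airline 1 gets 6.
Every other cell has a profitable deviation for at least one player. Highest of {9, 6} is 9.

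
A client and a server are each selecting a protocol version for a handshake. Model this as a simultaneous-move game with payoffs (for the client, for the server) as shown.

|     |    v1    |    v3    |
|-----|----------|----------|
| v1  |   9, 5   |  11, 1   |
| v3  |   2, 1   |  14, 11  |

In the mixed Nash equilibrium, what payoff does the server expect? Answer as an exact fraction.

27/7

The client mixes with probability p on v1, chosen so the server is indifferent: 5p + 1(1−p) = 1p + 11(1−p) gives p = 5/7.
The server's expected payoff is 5·5/7 + 1·2/7 = 27/7.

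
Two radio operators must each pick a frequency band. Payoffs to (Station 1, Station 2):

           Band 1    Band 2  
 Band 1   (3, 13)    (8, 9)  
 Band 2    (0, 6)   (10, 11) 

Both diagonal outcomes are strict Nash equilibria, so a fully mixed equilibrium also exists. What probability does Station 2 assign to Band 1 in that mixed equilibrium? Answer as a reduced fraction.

2/5

Station 2's mix q on Band 1 must make Station 1 indifferent between Band 1 and Band 2.
Station 1's payoff from Band 1: 3q + 8(1−q). From Band 2: 0q + 10(1−q).
Set equal: 3q = 2(1−q) → q = 2/5.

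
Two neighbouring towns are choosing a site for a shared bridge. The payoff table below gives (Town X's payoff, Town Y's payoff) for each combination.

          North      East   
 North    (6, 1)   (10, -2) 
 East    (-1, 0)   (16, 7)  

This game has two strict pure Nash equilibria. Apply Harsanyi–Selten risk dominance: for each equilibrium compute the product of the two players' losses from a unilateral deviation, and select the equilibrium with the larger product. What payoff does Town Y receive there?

7

At both North: Town X loses 6 − (-1) = 7 by deviating; Town Y loses 1 − (-2) = 3. Product = 7·3 = 21.
At both East: Town X loses 16 − 10 = 6 by deviating; Town Y loses 7 − 0 = 7. Product = 6·7 = 42.
42 > 21, so both East is risk-dominant. Town Y's payoff there is 7.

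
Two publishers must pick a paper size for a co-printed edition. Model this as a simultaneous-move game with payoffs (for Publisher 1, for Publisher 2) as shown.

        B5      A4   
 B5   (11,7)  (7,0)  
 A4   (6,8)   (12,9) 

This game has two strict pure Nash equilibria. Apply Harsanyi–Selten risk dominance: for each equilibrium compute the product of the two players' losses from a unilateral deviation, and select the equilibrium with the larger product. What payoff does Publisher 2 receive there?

7

At both B5: Publisher 1 loses 11 − 6 = 5 by deviating; Publisher 2 loses 7 − 0 = 7. Product = 5·7 = 35.
At both A4: Publisher 1 loses 12 − 7 = 5 by deviating; Publisher 2 loses 9 − 8 = 1. Product = 5·1 = 5.
35 > 5, so both B5 is risk-dominant. Publisher 2's payoff there is 7.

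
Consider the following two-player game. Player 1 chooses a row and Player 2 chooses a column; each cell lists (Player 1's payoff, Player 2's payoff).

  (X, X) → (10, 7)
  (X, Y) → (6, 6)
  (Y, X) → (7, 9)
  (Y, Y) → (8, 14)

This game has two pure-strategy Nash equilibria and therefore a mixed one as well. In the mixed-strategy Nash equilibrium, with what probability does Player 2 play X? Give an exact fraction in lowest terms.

Player 2's mix q on X must make Player 1 indifferent between X and Y.
Player 1's payoff from X: 10q + 6(1−q). From Y: 7q + 8(1−q).
Set equal: 3q = 2(1−q) → q = 2/5.

2/5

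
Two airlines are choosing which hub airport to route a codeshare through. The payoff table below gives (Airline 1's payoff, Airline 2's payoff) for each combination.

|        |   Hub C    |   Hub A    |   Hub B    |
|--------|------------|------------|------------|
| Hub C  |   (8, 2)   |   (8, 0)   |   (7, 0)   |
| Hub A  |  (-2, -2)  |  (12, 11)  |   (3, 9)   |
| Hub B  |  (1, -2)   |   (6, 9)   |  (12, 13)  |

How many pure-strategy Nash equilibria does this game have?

3

Both Hub C: Airline 1 gets 8 (best alternative 1); Airline 2 gets 2 (best alternative 0). Neither deviates — NE.
Both Hub A: Airline 1 gets 12 (best alternative 8); Airline 2 gets 11 (best alternative 9). Neither deviates — NE.
Both Hub B: Airline 1 gets 12 (best alternative 7); Airline 2 gets 13 (best alternative 9). Neither deviates — NE.
(Hub B, Hub C) is not a NE: Airline 1 would switch to Hub C (8 > 1).
No other cell survives both best-response checks, so there are 3 pure NE.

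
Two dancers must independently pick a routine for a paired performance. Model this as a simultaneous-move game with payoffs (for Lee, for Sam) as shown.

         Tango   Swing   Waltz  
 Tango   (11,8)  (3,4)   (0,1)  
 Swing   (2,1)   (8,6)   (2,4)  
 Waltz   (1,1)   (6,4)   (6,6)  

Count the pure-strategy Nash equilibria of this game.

Both Tango: Lee gets 11 (best alternative 2); Sam gets 8 (best alternative 4). Neither deviates — NE.
Both Swing: Lee gets 8 (best alternative 6); Sam gets 6 (best alternative 4). Neither deviates — NE.
Both Waltz: Lee gets 6 (best alternative 2); Sam gets 6 (best alternative 4). Neither deviates — NE.
(Waltz, Tango) is not a NE: Lee would switch to Tango (11 > 1).
No other cell survives both best-response checks, so there are 3 pure NE.

3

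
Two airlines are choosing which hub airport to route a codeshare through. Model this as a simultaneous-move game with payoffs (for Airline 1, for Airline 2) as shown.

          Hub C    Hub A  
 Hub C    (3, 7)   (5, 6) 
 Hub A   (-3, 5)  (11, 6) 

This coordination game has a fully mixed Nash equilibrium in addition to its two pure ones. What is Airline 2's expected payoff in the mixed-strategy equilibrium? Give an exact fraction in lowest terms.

6

Airline 1 mixes with probability p on Hub C, chosen so Airline 2 is indifferent: 7p + 5(1−p) = 6p + 6(1−p) gives p = 1/2.
Airline 2's expected payoff is 7·1/2 + 5·1/2 = 6.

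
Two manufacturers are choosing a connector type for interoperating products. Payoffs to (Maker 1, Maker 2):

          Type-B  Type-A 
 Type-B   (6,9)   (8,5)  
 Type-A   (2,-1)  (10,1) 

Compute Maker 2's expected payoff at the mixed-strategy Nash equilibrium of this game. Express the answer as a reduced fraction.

Maker 1 mixes with probability p on Type-B, chosen so Maker 2 is indifferent: 9p + (-1)(1−p) = 5p + 1(1−p) gives p = 1/3.
Maker 2's expected payoff is 9·1/3 + (-1)·2/3 = 7/3.

7/3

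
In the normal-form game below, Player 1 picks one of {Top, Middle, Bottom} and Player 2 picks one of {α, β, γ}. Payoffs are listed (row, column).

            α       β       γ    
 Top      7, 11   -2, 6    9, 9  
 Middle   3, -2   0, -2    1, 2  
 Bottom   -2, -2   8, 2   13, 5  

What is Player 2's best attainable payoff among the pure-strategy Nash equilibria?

11

(Top, α) is a pure NE (Player 1: 7 ≥ 3; Player 2: 11 ≥ 9). Player 2 gets 11.
(Bottom, γ) is a pure NE (Player 1: 13 ≥ 9; Player 2: 5 ≥ 2). Player 2 gets 5.
Every other cell has a profitable deviation for at least one player. Highest of {11, 5} is 11.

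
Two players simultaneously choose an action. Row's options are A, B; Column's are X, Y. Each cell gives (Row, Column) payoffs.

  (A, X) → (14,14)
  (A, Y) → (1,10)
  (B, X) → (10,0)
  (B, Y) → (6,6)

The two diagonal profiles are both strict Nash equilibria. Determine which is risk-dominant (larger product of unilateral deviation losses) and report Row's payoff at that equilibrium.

6

At (A, X): Row loses 14 − 10 = 4 by deviating; Column loses 14 − 10 = 4. Product = 4·4 = 16.
At (B, Y): Row loses 6 − 1 = 5 by deviating; Column loses 6 − 0 = 6. Product = 5·6 = 30.
30 > 16, so (B, Y) is risk-dominant. Row's payoff there is 6.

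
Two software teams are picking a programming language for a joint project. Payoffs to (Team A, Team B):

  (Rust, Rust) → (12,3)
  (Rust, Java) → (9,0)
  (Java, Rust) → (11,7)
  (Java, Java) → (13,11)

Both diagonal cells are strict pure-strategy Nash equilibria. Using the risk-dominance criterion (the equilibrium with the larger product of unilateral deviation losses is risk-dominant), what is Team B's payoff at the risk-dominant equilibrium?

11

At both Rust: Team A loses 12 − 11 = 1 by deviating; Team B loses 3 − 0 = 3. Product = 1·3 = 3.
At both Java: Team A loses 13 − 9 = 4 by deviating; Team B loses 11 − 7 = 4. Product = 4·4 = 16.
16 > 3, so both Java is risk-dominant. Team B's payoff there is 11.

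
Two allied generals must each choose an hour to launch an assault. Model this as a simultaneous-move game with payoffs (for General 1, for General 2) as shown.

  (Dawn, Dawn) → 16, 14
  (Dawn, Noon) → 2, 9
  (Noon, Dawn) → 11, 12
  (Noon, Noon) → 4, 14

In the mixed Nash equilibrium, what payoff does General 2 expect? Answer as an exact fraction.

88/7

General 1 mixes with probability p on Dawn, chosen so General 2 is indifferent: 14p + 12(1−p) = 9p + 14(1−p) gives p = 2/7.
General 2's expected payoff is 14·2/7 + 12·5/7 = 88/7.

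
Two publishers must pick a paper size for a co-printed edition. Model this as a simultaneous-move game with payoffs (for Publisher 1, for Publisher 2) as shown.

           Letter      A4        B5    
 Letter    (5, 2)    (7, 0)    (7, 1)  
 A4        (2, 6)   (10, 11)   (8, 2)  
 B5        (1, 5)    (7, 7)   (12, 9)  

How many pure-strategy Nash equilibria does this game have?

3

Both Letter: Publisher 1 gets 5 (best alternative 2); Publisher 2 gets 2 (best alternative 1). Neither deviates — NE.
Both A4: Publisher 1 gets 10 (best alternative 7); Publisher 2 gets 11 (best alternative 6). Neither deviates — NE.
Both B5: Publisher 1 gets 12 (best alternative 8); Publisher 2 gets 9 (best alternative 7). Neither deviates — NE.
(B5, A4) is not a NE: Publisher 1 would switch to A4 (10 > 7).
No other cell survives both best-response checks, so there are 3 pure NE.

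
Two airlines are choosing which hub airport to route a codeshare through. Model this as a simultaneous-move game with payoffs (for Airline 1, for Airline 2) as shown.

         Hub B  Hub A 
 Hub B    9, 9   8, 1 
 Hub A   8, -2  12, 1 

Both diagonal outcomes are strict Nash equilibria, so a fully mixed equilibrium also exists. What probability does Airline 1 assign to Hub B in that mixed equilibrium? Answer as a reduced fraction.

3/11

Airline 1's mix p on Hub B must make Airline 2 indifferent between Hub B and Hub A.
Airline 2's payoff from Hub B: 9p + (-2)(1−p). From Hub A: 1p + 1(1−p).
Set equal: 8p = 3(1−p) → p = 3/11.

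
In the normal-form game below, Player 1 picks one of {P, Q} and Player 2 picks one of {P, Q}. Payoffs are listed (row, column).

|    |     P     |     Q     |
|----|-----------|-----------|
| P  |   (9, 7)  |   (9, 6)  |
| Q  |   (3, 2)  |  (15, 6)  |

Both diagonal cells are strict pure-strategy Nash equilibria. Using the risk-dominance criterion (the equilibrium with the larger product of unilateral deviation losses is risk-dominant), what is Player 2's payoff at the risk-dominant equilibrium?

At both P: Player 1 loses 9 − 3 = 6 by deviating; Player 2 loses 7 − 6 = 1. Product = 6·1 = 6.
At both Q: Player 1 loses 15 − 9 = 6 by deviating; Player 2 loses 6 − 2 = 4. Product = 6·4 = 24.
24 > 6, so both Q is risk-dominant. Player 2's payoff there is 6.

6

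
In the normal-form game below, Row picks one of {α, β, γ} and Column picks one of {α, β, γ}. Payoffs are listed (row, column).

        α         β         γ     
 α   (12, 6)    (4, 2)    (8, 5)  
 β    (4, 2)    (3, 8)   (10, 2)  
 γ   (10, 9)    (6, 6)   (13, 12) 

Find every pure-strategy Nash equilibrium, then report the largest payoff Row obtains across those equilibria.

13

Both α is a pure NE (Row: 12 ≥ 10; Column: 6 ≥ 5). Row gets 12.
Both γ is a pure NE (Row: 13 ≥ 10; Column: 12 ≥ 9). Row gets 13.
Every other cell has a profitable deviation for at least one player. Highest of {12, 13} is 13.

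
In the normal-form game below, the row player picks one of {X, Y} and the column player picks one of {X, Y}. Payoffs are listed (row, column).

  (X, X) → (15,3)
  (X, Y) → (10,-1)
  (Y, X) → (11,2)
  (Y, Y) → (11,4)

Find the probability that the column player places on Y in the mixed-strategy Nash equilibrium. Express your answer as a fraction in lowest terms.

4/5

The column player's mix q on X must make the row player indifferent between X and Y.
The row player's payoff from X: 15q + 10(1−q). From Y: 11q + 11(1−q).
Set equal: 4q = 1(1−q) → q = 1/5.
Probability on Y is 1 − 1/5 = 4/5.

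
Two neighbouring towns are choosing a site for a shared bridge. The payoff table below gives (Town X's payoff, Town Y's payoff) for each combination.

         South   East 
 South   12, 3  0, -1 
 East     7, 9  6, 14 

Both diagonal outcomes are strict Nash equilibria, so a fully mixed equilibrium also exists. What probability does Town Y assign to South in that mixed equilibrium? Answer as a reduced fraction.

Town Y's mix q on South must make Town X indifferent between South and East.
Town X's payoff from South: 12q + 0(1−q). From East: 7q + 6(1−q).
Set equal: 5q = 6(1−q) → q = 6/11.

6/11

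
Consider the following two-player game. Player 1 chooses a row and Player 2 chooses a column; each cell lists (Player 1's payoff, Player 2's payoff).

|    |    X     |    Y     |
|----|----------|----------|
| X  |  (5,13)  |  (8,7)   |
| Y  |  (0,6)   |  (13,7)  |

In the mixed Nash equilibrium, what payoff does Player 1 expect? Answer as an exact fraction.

13/2

Player 2 mixes with probability q on X, chosen so Player 1 is indifferent: 5q + 8(1−q) = 0q + 13(1−q) gives q = 1/2.
Player 1's expected payoff (from either row, since indifferent) is 5·1/2 + 8·1/2 = 13/2.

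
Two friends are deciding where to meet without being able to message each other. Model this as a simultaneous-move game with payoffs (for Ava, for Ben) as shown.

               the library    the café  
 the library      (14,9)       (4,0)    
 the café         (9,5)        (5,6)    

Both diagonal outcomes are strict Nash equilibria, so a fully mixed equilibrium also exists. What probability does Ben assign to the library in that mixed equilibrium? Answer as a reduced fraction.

Ben's mix q on the library must make Ava indifferent between the library and the café.
Ava's payoff from the library: 14q + 4(1−q). From the café: 9q + 5(1−q).
Set equal: 5q = 1(1−q) → q = 1/6.

1/6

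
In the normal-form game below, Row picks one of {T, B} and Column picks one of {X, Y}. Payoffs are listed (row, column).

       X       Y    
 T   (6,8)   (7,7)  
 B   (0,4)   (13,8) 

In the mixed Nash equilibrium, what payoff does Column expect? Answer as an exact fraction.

Row mixes with probability p on T, chosen so Column is indifferent: 8p + 4(1−p) = 7p + 8(1−p) gives p = 4/5.
Column's expected payoff is 8·4/5 + 4·1/5 = 36/5.

36/5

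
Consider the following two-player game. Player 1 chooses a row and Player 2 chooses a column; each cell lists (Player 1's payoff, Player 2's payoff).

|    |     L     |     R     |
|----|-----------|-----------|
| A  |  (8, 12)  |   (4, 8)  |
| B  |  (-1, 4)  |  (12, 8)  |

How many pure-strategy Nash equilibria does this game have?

2

(A, L): Player 1 gets 8 (best alternative -1); Player 2 gets 12 (best alternative 8). Neither deviates — NE.
(B, R): Player 1 gets 12 (best alternative 4); Player 2 gets 8 (best alternative 4). Neither deviates — NE.
(A, R) is not a NE: Player 1 would switch to B (12 > 4).
No other cell survives both best-response checks, so there are 2 pure NE.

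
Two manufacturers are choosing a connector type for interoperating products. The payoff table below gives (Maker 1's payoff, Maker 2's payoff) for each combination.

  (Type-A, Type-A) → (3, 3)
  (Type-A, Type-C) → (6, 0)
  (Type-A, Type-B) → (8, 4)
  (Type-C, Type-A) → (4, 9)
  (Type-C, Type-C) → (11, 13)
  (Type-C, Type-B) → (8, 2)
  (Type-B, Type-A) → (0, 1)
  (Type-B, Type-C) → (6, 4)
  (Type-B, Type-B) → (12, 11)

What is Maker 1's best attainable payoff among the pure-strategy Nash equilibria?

12

Both Type-C is a pure NE (Maker 1: 11 ≥ 6; Maker 2: 13 ≥ 9). Maker 1 gets 11.
Both Type-B is a pure NE (Maker 1: 12 ≥ 8; Maker 2: 11 ≥ 4). Maker 1 gets 12.
Every other cell has a profitable deviation for at least one player. Highest of {11, 12} is 12.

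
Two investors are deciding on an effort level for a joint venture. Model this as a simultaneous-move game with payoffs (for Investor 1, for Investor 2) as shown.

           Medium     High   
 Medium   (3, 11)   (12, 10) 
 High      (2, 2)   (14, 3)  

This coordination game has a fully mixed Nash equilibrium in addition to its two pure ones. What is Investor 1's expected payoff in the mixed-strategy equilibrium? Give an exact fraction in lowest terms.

Investor 2 mixes with probability q on Medium, chosen so Investor 1 is indifferent: 3q + 12(1−q) = 2q + 14(1−q) gives q = 2/3.
Investor 1's expected payoff (from either row, since indifferent) is 3·2/3 + 12·1/3 = 6.

6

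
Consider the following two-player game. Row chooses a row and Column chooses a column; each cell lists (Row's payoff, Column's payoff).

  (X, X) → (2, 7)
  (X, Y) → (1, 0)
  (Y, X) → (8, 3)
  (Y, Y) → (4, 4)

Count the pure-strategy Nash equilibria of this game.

1

Both Y: Row gets 4 (best alternative 1); Column gets 4 (best alternative 3). Neither deviates — NE.
Both X is not a NE: Row would switch to Y (8 > 2).
No other cell survives both best-response checks, so there is 1 pure NE.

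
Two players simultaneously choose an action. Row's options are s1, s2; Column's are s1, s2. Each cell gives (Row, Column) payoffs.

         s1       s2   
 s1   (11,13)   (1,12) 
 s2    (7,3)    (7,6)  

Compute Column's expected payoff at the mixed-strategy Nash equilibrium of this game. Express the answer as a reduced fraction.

21/2

Row mixes with probability p on s1, chosen so Column is indifferent: 13p + 3(1−p) = 12p + 6(1−p) gives p = 3/4.
Column's expected payoff is 13·3/4 + 3·1/4 = 21/2.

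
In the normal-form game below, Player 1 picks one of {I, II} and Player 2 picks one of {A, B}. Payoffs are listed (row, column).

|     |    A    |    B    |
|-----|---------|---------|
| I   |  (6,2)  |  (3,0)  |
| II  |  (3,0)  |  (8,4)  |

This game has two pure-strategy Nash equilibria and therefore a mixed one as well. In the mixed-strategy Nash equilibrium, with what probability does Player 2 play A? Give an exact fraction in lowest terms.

Player 2's mix q on A must make Player 1 indifferent between I and II.
Player 1's payoff from I: 6q + 3(1−q). From II: 3q + 8(1−q).
Set equal: 3q = 5(1−q) → q = 5/8.

5/8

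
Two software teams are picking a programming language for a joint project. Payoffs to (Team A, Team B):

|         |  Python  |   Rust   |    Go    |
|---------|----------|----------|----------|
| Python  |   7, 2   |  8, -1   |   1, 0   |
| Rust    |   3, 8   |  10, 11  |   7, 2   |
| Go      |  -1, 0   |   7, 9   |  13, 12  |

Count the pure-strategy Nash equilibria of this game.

Both Python: Team A gets 7 (best alternative 3); Team B gets 2 (best alternative 0). Neither deviates — NE.
Both Rust: Team A gets 10 (best alternative 8); Team B gets 11 (best alternative 8). Neither deviates — NE.
Both Go: Team A gets 13 (best alternative 7); Team B gets 12 (best alternative 9). Neither deviates — NE.
(Rust, Go) is not a NE: Team A would switch to Go (13 > 7).
No other cell survives both best-response checks, so there are 3 pure NE.

3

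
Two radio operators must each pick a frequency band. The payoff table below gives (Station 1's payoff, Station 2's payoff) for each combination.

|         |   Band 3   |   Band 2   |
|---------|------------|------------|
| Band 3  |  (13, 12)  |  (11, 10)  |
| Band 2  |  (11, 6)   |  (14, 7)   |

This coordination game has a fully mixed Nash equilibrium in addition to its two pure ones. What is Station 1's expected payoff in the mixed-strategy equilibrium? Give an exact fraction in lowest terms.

Station 2 mixes with probability q on Band 3, chosen so Station 1 is indifferent: 13q + 11(1−q) = 11q + 14(1−q) gives q = 3/5.
Station 1's expected payoff (from either row, since indifferent) is 13·3/5 + 11·2/5 = 61/5.

61/5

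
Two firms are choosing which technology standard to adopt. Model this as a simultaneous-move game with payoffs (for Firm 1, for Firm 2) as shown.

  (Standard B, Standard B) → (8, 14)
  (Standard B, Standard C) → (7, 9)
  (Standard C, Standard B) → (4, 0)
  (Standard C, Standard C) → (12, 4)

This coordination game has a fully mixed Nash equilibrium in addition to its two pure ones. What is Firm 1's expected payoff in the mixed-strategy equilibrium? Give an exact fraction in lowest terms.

68/9

Firm 2 mixes with probability q on Standard B, chosen so Firm 1 is indifferent: 8q + 7(1−q) = 4q + 12(1−q) gives q = 5/9.
Firm 1's expected payoff (from either row, since indifferent) is 8·5/9 + 7·4/9 = 68/9.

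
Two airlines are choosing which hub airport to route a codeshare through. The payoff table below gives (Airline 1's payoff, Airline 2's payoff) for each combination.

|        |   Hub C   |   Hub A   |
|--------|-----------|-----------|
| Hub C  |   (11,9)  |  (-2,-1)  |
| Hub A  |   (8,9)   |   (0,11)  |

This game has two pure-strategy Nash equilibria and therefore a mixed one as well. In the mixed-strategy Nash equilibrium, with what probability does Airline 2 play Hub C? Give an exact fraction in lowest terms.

2/5

Airline 2's mix q on Hub C must make Airline 1 indifferent between Hub C and Hub A.
Airline 1's payoff from Hub C: 11q + (-2)(1−q). From Hub A: 8q + 0(1−q).
Set equal: 3q = 2(1−q) → q = 2/5.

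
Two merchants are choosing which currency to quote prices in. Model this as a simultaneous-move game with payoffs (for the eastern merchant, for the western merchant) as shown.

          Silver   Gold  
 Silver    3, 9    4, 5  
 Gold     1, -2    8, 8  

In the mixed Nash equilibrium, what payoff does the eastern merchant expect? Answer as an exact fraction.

10/3

The western merchant mixes with probability q on Silver, chosen so the eastern merchant is indifferent: 3q + 4(1−q) = 1q + 8(1−q) gives q = 2/3.
The eastern merchant's expected payoff (from either row, since indifferent) is 3·2/3 + 4·1/3 = 10/3.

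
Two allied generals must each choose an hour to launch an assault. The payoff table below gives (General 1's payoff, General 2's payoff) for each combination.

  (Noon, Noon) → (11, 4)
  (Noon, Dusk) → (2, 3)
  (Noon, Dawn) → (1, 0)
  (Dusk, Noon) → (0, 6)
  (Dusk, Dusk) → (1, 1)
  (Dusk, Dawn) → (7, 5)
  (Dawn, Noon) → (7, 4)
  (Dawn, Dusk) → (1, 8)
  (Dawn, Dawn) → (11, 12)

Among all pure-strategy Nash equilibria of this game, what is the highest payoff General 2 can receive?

12

Both Noon is a pure NE (General 1: 11 ≥ 7; General 2: 4 ≥ 3). General 2 gets 4.
Both Dawn is a pure NE (General 1: 11 ≥ 7; General 2: 12 ≥ 8). General 2 gets 12.
Every other cell has a profitable deviation for at least one player. Highest of {4, 12} is 12.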